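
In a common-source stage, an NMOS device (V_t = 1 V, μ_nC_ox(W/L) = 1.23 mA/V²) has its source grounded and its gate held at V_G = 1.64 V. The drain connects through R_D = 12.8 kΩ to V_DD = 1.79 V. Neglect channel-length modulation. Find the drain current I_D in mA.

V_GS = V_G = 1.64 V, so V_ov = 1.64 − 1 = 0.64 V.
Assume saturation: I_D = ½ k_n V_ov² = 0.5 × 1.23 × 0.64² = 0.252 mA, giving V_DS = V_DD − I_D R_D = 1.79 − 0.252 × 12.8 = -1.43 V.
But -1.43 V < V_ov = 0.64 V, so the device is actually in triode.
In triode I_D = k_n[V_ov V_DS − ½ V_DS²] and I_D = (V_DD − V_DS)/R_D. Equating: 7.87 V_DS² − 11.08 V_DS + 1.79 = 0, giving V_DS = 0.186 V (the root below V_ov).
I_D = (1.79 − 0.186) / 12.8 = 0.125 mA.

I_D = 0.125 mA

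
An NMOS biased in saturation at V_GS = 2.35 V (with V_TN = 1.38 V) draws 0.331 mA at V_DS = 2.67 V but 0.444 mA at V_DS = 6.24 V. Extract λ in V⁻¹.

λ = 0.128 V⁻¹

With V_GS fixed, I_D ∝ (1 + λ V_DS) in saturation, so I_D2/I_D1 = (1 + λ V_DS2)/(1 + λ V_DS1).
0.444/0.331 = 1.341 = (1 + 6.24 λ)/(1 + 2.67 λ).
Solving: λ (I_D1 V_DS2 − I_D2 V_DS1) = I_D2 − I_D1, so λ = (0.444 − 0.331) / (0.331 × 6.24 − 0.444 × 2.67) = 0.113 / 0.88 = 0.128 V⁻¹.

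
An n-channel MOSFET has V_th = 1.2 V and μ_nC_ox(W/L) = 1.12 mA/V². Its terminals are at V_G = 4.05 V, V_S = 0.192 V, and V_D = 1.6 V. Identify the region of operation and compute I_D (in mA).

V_GS = V_G − V_S = 4.05 − 0.192 = 3.86 V; V_DS = V_D − V_S = 1.6 − 0.192 = 1.41 V.
V_ov = V_GS − V_th = 3.86 − 1.2 = 2.66 V.
Since V_DS = 1.41 V < V_ov = 2.66 V, the device is in the triode region.
I_D = k_n [V_ov · V_DS − ½ V_DS²] = 1.12 × [2.66 × 1.41 − 0.5 × 1.41²] = 3.08 mA.

Triode; I_D = 3.08 mA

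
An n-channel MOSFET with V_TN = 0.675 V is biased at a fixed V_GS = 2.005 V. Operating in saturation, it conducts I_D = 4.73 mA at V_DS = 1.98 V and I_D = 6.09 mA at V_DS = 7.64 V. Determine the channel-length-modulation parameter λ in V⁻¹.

With V_GS fixed, I_D ∝ (1 + λ V_DS) in saturation, so I_D2/I_D1 = (1 + λ V_DS2)/(1 + λ V_DS1).
6.09/4.73 = 1.288 = (1 + 7.64 λ)/(1 + 1.98 λ).
Solving: λ (I_D1 V_DS2 − I_D2 V_DS1) = I_D2 − I_D1, so λ = (6.09 − 4.73) / (4.73 × 7.64 − 6.09 × 1.98) = 1.36 / 24.1 = 0.0565 V⁻¹.

λ = 0.0565 V⁻¹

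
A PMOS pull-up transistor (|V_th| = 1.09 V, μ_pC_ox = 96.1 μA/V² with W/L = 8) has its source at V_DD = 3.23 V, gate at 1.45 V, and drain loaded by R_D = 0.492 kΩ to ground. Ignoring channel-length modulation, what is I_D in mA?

V_SG = V_DD − V_G = 3.23 − 1.45 = 1.78 V, so V_ov = 1.78 − 1.09 = 0.69 V.
k_p = μ_pC_ox · (W/L) = 0.7688 mA/V².
Assume saturation: I_D = ½ k_p V_ov² = 0.5 × 0.7688 × 0.69² = 0.183 mA, giving V_SD = V_DD − I_D R_D = 3.23 − 0.183 × 0.492 = 3.14 V.
V_SD = 3.14 V ≥ V_ov = 0.69 V, confirming saturation.

I_D = 0.183 mA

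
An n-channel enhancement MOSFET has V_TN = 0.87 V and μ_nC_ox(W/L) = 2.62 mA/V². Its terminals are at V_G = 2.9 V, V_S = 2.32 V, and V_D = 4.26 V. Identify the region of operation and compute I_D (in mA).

V_GS = V_G − V_S = 2.9 − 2.32 = 0.58 V; V_DS = V_D − V_S = 4.26 − 2.32 = 1.94 V.
V_GS = 0.58 V < V_TN = 0.87 V, so the transistor is in cutoff.

Cutoff; I_D = 0 mA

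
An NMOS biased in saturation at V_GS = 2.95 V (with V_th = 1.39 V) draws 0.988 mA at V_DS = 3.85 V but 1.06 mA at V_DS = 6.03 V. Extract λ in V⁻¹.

With V_GS fixed, I_D ∝ (1 + λ V_DS) in saturation, so I_D2/I_D1 = (1 + λ V_DS2)/(1 + λ V_DS1).
1.06/0.988 = 1.073 = (1 + 6.03 λ)/(1 + 3.85 λ).
Solving: λ (I_D1 V_DS2 − I_D2 V_DS1) = I_D2 − I_D1, so λ = (1.06 − 0.988) / (0.988 × 6.03 − 1.06 × 3.85) = 0.072 / 1.88 = 0.0384 V⁻¹.

λ = 0.0384 V⁻¹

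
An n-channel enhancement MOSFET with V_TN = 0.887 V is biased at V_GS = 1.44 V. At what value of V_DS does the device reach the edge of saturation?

V_DS,sat = 0.553 V

The boundary between triode and saturation is V_DS = V_GS − V_TN = V_ov.
V_ov = 1.44 − 0.887 = 0.553 V.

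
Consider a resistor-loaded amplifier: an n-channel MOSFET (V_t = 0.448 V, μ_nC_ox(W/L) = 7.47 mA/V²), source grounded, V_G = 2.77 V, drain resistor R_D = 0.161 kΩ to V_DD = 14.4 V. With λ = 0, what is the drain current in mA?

I_D = 20.1 mA

V_GS = V_G = 2.77 V, so V_ov = 2.77 − 0.448 = 2.32 V.
Assume saturation: I_D = ½ k_n V_ov² = 0.5 × 7.47 × 2.32² = 20.1 mA, giving V_DS = V_DD − I_D R_D = 14.4 − 20.1 × 0.161 = 11.2 V.
V_DS = 11.2 V ≥ V_ov = 2.32 V, confirming saturation.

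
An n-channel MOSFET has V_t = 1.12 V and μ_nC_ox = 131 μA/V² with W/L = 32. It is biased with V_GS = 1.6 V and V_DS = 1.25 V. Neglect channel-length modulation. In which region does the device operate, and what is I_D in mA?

Saturation; I_D = 0.483 mA

k_n = μ_nC_ox · (W/L) = 4.192 mA/V².
V_ov = V_GS − V_t = 1.6 − 1.12 = 0.48 V.
Since V_DS = 1.25 V ≥ V_ov = 0.48 V, the device is in saturation.
I_D = ½ k_n V_ov² = 0.5 × 4.192 × 0.48² = 0.483 mA.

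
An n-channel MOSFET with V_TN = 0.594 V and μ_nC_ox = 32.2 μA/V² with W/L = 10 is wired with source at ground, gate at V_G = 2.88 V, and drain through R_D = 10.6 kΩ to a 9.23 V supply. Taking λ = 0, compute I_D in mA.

I_D = 0.733 mA

V_GS = V_G = 2.88 V, so V_ov = 2.88 − 0.594 = 2.29 V.
k_n = μ_nC_ox · (W/L) = 0.322 mA/V².
Assume saturation: I_D = ½ k_n V_ov² = 0.5 × 0.322 × 2.29² = 0.841 mA, giving V_DS = V_DD − I_D R_D = 9.23 − 0.841 × 10.6 = 0.312 V.
But 0.312 V < V_ov = 2.29 V, so the device is actually in triode.
In triode I_D = k_n[V_ov V_DS − ½ V_DS²] and I_D = (V_DD − V_DS)/R_D. Equating: 1.71 V_DS² − 8.803 V_DS + 9.23 = 0, giving V_DS = 1.46 V (the root below V_ov).
I_D = (9.23 − 1.46) / 10.6 = 0.733 mA.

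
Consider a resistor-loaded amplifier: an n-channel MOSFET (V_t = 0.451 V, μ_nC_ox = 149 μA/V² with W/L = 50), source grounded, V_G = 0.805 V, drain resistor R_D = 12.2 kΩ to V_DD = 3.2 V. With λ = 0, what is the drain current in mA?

I_D = 0.253 mA

V_GS = V_G = 0.805 V, so V_ov = 0.805 − 0.451 = 0.354 V.
k_n = μ_nC_ox · (W/L) = 7.45 mA/V².
Assume saturation: I_D = ½ k_n V_ov² = 0.5 × 7.45 × 0.354² = 0.467 mA, giving V_DS = V_DD − I_D R_D = 3.2 − 0.467 × 12.2 = -2.49 V.
But -2.49 V < V_ov = 0.354 V, so the device is actually in triode.
In triode I_D = k_n[V_ov V_DS − ½ V_DS²] and I_D = (V_DD − V_DS)/R_D. Equating: 45.4 V_DS² − 33.18 V_DS + 3.2 = 0, giving V_DS = 0.114 V (the root below V_ov).
I_D = (3.2 − 0.114) / 12.2 = 0.253 mA.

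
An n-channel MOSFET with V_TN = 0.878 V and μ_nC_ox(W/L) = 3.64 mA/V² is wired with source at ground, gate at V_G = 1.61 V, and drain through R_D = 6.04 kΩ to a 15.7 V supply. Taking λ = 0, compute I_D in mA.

I_D = 0.975 mA

V_GS = V_G = 1.61 V, so V_ov = 1.61 − 0.878 = 0.732 V.
Assume saturation: I_D = ½ k_n V_ov² = 0.5 × 3.64 × 0.732² = 0.975 mA, giving V_DS = V_DD − I_D R_D = 15.7 − 0.975 × 6.04 = 9.81 V.
V_DS = 9.81 V ≥ V_ov = 0.732 V, confirming saturation.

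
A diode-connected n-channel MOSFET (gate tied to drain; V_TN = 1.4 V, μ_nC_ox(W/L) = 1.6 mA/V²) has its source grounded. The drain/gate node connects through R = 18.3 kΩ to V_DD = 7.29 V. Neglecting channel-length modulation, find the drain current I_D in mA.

I_D = 0.289 mA

With gate tied to drain, V_GS = V_DS ≥ V_GS − V_TN, so the device is in saturation.
KCL at the drain: ½ k_n (V_GS − V_TN)² = (V_DD − V_GS)/R.
Let x = V_GS − 1.4. Then 14.6 x² + x − 5.89 = 0, giving x = 0.601 V (positive root), so V_GS = 2 V.
I_D = (V_DD − V_GS)/R = (7.29 − 2) / 18.3 = 0.289 mA.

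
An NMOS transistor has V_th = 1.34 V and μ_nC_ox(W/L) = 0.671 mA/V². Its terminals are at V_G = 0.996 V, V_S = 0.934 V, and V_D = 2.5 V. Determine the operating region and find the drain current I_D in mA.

V_GS = V_G − V_S = 0.996 − 0.934 = 0.062 V; V_DS = V_D − V_S = 2.5 − 0.934 = 1.57 V.
V_GS = 0.062 V < V_th = 1.34 V, so the transistor is in cutoff.

Cutoff; I_D = 0 mA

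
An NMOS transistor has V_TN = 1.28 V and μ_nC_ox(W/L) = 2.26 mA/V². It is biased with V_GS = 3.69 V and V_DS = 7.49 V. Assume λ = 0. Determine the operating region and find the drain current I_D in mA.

Saturation; I_D = 6.56 mA

V_ov = V_GS − V_TN = 3.69 − 1.28 = 2.41 V.
Since V_DS = 7.49 V ≥ V_ov = 2.41 V, the device is in saturation.
I_D = ½ k_n V_ov² = 0.5 × 2.26 × 2.41² = 6.56 mA.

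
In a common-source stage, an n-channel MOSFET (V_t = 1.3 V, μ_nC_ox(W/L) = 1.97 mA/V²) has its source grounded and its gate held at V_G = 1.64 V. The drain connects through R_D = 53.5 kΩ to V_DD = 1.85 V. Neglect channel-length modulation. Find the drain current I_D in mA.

V_GS = V_G = 1.64 V, so V_ov = 1.64 − 1.3 = 0.34 V.
Assume saturation: I_D = ½ k_n V_ov² = 0.5 × 1.97 × 0.34² = 0.114 mA, giving V_DS = V_DD − I_D R_D = 1.85 − 0.114 × 53.5 = -4.24 V.
But -4.24 V < V_ov = 0.34 V, so the device is actually in triode.
In triode I_D = k_n[V_ov V_DS − ½ V_DS²] and I_D = (V_DD − V_DS)/R_D. Equating: 52.7 V_DS² − 36.83 V_DS + 1.85 = 0, giving V_DS = 0.0545 V (the root below V_ov).
I_D = (1.85 − 0.0545) / 53.5 = 0.0336 mA.

I_D = 0.0336 mA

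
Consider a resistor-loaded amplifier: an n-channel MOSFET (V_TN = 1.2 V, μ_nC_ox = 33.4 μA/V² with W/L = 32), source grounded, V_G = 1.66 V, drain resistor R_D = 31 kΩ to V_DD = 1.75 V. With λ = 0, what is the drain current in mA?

I_D = 0.0525 mA

V_GS = V_G = 1.66 V, so V_ov = 1.66 − 1.2 = 0.46 V.
k_n = μ_nC_ox · (W/L) = 1.069 mA/V².
Assume saturation: I_D = ½ k_n V_ov² = 0.5 × 1.069 × 0.46² = 0.113 mA, giving V_DS = V_DD − I_D R_D = 1.75 − 0.113 × 31 = -1.76 V.
But -1.76 V < V_ov = 0.46 V, so the device is actually in triode.
In triode I_D = k_n[V_ov V_DS − ½ V_DS²] and I_D = (V_DD − V_DS)/R_D. Equating: 16.6 V_DS² − 16.24 V_DS + 1.75 = 0, giving V_DS = 0.123 V (the root below V_ov).
I_D = (1.75 − 0.123) / 31 = 0.0525 mA.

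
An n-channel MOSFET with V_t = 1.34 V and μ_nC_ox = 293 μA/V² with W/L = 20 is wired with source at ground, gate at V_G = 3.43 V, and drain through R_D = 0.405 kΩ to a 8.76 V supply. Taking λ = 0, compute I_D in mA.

V_GS = V_G = 3.43 V, so V_ov = 3.43 − 1.34 = 2.09 V.
k_n = μ_nC_ox · (W/L) = 5.86 mA/V².
Assume saturation: I_D = ½ k_n V_ov² = 0.5 × 5.86 × 2.09² = 12.8 mA, giving V_DS = V_DD − I_D R_D = 8.76 − 12.8 × 0.405 = 3.58 V.
V_DS = 3.58 V ≥ V_ov = 2.09 V, confirming saturation.

I_D = 12.8 mA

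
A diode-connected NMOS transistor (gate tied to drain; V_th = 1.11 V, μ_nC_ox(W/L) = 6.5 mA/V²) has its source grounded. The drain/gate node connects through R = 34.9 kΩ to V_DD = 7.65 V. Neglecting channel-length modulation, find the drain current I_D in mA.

I_D = 0.181 mA

With gate tied to drain, V_GS = V_DS ≥ V_GS − V_th, so the device is in saturation.
KCL at the drain: ½ k_n (V_GS − V_th)² = (V_DD − V_GS)/R.
Let x = V_GS − 1.11. Then 113 x² + x − 6.54 = 0, giving x = 0.236 V (positive root), so V_GS = 1.35 V.
I_D = (V_DD − V_GS)/R = (7.65 − 1.35) / 34.9 = 0.181 mA.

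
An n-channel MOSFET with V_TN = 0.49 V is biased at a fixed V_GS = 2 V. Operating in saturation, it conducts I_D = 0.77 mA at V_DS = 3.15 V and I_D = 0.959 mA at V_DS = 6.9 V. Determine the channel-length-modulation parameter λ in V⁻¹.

λ = 0.0825 V⁻¹

With V_GS fixed, I_D ∝ (1 + λ V_DS) in saturation, so I_D2/I_D1 = (1 + λ V_DS2)/(1 + λ V_DS1).
0.959/0.77 = 1.245 = (1 + 6.9 λ)/(1 + 3.15 λ).
Solving: λ (I_D1 V_DS2 − I_D2 V_DS1) = I_D2 − I_D1, so λ = (0.959 − 0.77) / (0.77 × 6.9 − 0.959 × 3.15) = 0.189 / 2.29 = 0.0825 V⁻¹.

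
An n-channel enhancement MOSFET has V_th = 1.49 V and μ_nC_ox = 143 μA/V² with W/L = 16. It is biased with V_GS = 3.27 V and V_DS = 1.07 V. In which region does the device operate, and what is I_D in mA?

Triode; I_D = 3.05 mA

k_n = μ_nC_ox · (W/L) = 2.288 mA/V².
V_ov = V_GS − V_th = 3.27 − 1.49 = 1.78 V.
Since V_DS = 1.07 V < V_ov = 1.78 V, the device is in the triode region.
I_D = k_n [V_ov · V_DS − ½ V_DS²] = 2.288 × [1.78 × 1.07 − 0.5 × 1.07²] = 3.05 mA.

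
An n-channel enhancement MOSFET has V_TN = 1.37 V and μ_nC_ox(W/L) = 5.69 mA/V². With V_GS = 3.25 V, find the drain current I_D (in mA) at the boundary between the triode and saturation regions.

At the boundary V_DS = V_ov = V_GS − V_TN = 3.25 − 1.37 = 1.88 V.
I_D = ½ k_n V_ov² = 0.5 × 5.69 × 1.88² = 10.1 mA.

I_D = 10.1 mA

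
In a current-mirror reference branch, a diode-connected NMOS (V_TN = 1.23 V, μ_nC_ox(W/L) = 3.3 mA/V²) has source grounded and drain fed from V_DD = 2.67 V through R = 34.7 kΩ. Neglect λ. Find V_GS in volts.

V_GS = 1.38 V

With gate tied to drain, V_GS = V_DS ≥ V_GS − V_TN, so the device is in saturation.
KCL at the drain: ½ k_n (V_GS − V_TN)² = (V_DD − V_GS)/R.
Let x = V_GS − 1.23. Then 57.3 x² + x − 1.44 = 0, giving x = 0.15 V (positive root), so V_GS = 1.38 V.
I_D = (V_DD − V_GS)/R = (2.67 − 1.38) / 34.7 = 0.0372 mA.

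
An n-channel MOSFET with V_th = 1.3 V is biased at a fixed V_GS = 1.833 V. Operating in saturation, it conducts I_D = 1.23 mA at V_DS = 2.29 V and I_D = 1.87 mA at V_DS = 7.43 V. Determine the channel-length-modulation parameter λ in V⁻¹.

λ = 0.132 V⁻¹

With V_GS fixed, I_D ∝ (1 + λ V_DS) in saturation, so I_D2/I_D1 = (1 + λ V_DS2)/(1 + λ V_DS1).
1.87/1.23 = 1.52 = (1 + 7.43 λ)/(1 + 2.29 λ).
Solving: λ (I_D1 V_DS2 − I_D2 V_DS1) = I_D2 − I_D1, so λ = (1.87 − 1.23) / (1.23 × 7.43 − 1.87 × 2.29) = 0.64 / 4.86 = 0.132 V⁻¹.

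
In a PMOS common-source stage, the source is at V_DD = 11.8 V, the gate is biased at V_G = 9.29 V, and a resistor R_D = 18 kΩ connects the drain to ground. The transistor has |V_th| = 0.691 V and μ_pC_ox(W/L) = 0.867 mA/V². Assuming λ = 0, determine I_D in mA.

I_D = 0.630 mA

V_SG = V_DD − V_G = 11.8 − 9.29 = 2.51 V, so V_ov = 2.51 − 0.691 = 1.82 V.
Assume saturation: I_D = ½ k_p V_ov² = 0.5 × 0.867 × 1.82² = 1.43 mA, giving V_SD = V_DD − I_D R_D = 11.8 − 1.43 × 18 = -14 V.
But -14 V < V_ov = 1.82 V, so the device is actually in triode.
In triode I_D = k_p[V_ov V_SD − ½ V_SD²] and I_D = (V_DD − V_SD)/R_D. Equating: 7.8 V_SD² − 29.39 V_SD + 11.8 = 0, giving V_SD = 0.457 V (the root below V_ov).
I_D = (11.8 − 0.457) / 18 = 0.63 mA.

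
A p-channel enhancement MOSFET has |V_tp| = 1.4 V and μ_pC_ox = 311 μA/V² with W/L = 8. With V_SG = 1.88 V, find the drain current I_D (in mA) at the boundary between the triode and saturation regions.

I_D = 0.287 mA

At the boundary V_SD = V_ov = V_SG − |V_tp| = 1.88 − 1.4 = 0.48 V.
k_p = μ_pC_ox · (W/L) = 2.488 mA/V².
I_D = ½ k_p V_ov² = 0.5 × 2.488 × 0.48² = 0.287 mA.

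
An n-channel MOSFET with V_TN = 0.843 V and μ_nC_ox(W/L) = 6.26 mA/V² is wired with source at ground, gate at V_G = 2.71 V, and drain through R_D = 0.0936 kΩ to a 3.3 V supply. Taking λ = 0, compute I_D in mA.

V_GS = V_G = 2.71 V, so V_ov = 2.71 − 0.843 = 1.87 V.
Assume saturation: I_D = ½ k_n V_ov² = 0.5 × 6.26 × 1.87² = 10.9 mA, giving V_DS = V_DD − I_D R_D = 3.3 − 10.9 × 0.0936 = 2.28 V.
V_DS = 2.28 V ≥ V_ov = 1.87 V, confirming saturation.

I_D = 10.9 mA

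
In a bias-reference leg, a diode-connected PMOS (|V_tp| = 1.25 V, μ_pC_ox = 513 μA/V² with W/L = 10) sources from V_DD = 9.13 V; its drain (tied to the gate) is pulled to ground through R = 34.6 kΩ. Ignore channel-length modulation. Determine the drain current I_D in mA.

I_D = 0.219 mA

With gate tied to drain, V_SG = V_SD ≥ V_SG − |V_tp|, so the device is in saturation.
k_p = μ_pC_ox · (W/L) = 5.13 mA/V².
KCL at the drain: ½ k_p (V_SG − |V_tp|)² = (V_DD − V_SG)/R.
Let x = V_SG − 1.25. Then 88.7 x² + x − 7.88 = 0, giving x = 0.292 V (positive root), so V_SG = 1.54 V.
I_D = (V_DD − V_SG)/R = (9.13 − 1.54) / 34.6 = 0.219 mA.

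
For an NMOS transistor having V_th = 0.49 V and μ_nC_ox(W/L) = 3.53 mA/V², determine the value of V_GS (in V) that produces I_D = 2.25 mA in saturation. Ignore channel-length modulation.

V_GS = 1.62 V

In saturation I_D = ½ k_n (V_GS − V_th)², so V_GS − V_th = √(2 I_D / k_n) = √(2 × 2.25 / 3.53) = 1.13 V.
V_GS = 0.49 + 1.13 = 1.62 V.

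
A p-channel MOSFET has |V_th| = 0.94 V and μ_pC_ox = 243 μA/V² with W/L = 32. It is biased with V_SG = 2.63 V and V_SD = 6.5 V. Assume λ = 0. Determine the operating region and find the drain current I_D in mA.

k_p = μ_pC_ox · (W/L) = 7.776 mA/V².
V_ov = V_SG − |V_th| = 2.63 − 0.94 = 1.69 V.
Since V_SD = 6.5 V ≥ V_ov = 1.69 V, the device is in saturation.
I_D = ½ k_p V_ov² = 0.5 × 7.776 × 1.69² = 11.1 mA.

Saturation; I_D = 11.1 mA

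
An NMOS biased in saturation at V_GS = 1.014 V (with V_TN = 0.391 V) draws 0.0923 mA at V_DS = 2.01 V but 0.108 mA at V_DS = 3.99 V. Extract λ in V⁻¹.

With V_GS fixed, I_D ∝ (1 + λ V_DS) in saturation, so I_D2/I_D1 = (1 + λ V_DS2)/(1 + λ V_DS1).
0.108/0.0923 = 1.17 = (1 + 3.99 λ)/(1 + 2.01 λ).
Solving: λ (I_D1 V_DS2 − I_D2 V_DS1) = I_D2 − I_D1, so λ = (0.108 − 0.0923) / (0.0923 × 3.99 − 0.108 × 2.01) = 0.0157 / 0.151 = 0.104 V⁻¹.

λ = 0.104 V⁻¹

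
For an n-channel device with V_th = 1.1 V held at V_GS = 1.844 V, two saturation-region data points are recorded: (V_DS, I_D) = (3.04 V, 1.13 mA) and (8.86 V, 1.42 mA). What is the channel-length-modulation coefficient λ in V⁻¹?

With V_GS fixed, I_D ∝ (1 + λ V_DS) in saturation, so I_D2/I_D1 = (1 + λ V_DS2)/(1 + λ V_DS1).
1.42/1.13 = 1.257 = (1 + 8.86 λ)/(1 + 3.04 λ).
Solving: λ (I_D1 V_DS2 − I_D2 V_DS1) = I_D2 − I_D1, so λ = (1.42 − 1.13) / (1.13 × 8.86 − 1.42 × 3.04) = 0.29 / 5.69 = 0.0509 V⁻¹.

λ = 0.0509 V⁻¹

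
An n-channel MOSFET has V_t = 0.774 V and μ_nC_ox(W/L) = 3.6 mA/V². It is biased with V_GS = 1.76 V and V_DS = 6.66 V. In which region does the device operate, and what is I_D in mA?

V_ov = V_GS − V_t = 1.76 − 0.774 = 0.986 V.
Since V_DS = 6.66 V ≥ V_ov = 0.986 V, the device is in saturation.
I_D = ½ k_n V_ov² = 0.5 × 3.6 × 0.986² = 1.75 mA.

Saturation; I_D = 1.75 mA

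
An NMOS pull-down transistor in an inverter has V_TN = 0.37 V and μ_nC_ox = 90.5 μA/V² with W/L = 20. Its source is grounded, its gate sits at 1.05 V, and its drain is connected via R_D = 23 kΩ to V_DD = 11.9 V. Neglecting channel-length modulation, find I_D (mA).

V_GS = V_G = 1.05 V, so V_ov = 1.05 − 0.37 = 0.68 V.
k_n = μ_nC_ox · (W/L) = 1.81 mA/V².
Assume saturation: I_D = ½ k_n V_ov² = 0.5 × 1.81 × 0.68² = 0.418 mA, giving V_DS = V_DD − I_D R_D = 11.9 − 0.418 × 23 = 2.28 V.
V_DS = 2.28 V ≥ V_ov = 0.68 V, confirming saturation.

I_D = 0.418 mA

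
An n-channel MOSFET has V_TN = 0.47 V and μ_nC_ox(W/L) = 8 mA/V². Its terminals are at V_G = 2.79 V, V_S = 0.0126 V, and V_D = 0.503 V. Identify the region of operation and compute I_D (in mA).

Triode; I_D = 8.09 mA

V_GS = V_G − V_S = 2.79 − 0.0126 = 2.78 V; V_DS = V_D − V_S = 0.503 − 0.0126 = 0.49 V.
V_ov = V_GS − V_TN = 2.78 − 0.47 = 2.31 V.
Since V_DS = 0.49 V < V_ov = 2.31 V, the device is in the triode region.
I_D = k_n [V_ov · V_DS − ½ V_DS²] = 8 × [2.31 × 0.49 − 0.5 × 0.49²] = 8.09 mA.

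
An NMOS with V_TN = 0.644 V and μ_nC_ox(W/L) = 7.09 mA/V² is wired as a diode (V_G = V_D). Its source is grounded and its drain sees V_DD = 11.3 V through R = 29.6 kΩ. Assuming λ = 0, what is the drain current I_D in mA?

I_D = 0.349 mA

With gate tied to drain, V_GS = V_DS ≥ V_GS − V_TN, so the device is in saturation.
KCL at the drain: ½ k_n (V_GS − V_TN)² = (V_DD − V_GS)/R.
Let x = V_GS − 0.644. Then 105 x² + x − 10.66 = 0, giving x = 0.314 V (positive root), so V_GS = 0.958 V.
I_D = (V_DD − V_GS)/R = (11.3 − 0.958) / 29.6 = 0.349 mA.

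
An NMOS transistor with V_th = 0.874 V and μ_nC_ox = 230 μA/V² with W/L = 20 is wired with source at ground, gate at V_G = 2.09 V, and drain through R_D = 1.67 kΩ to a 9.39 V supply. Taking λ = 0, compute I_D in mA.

V_GS = V_G = 2.09 V, so V_ov = 2.09 − 0.874 = 1.22 V.
k_n = μ_nC_ox · (W/L) = 4.6 mA/V².
Assume saturation: I_D = ½ k_n V_ov² = 0.5 × 4.6 × 1.22² = 3.4 mA, giving V_DS = V_DD − I_D R_D = 9.39 − 3.4 × 1.67 = 3.71 V.
V_DS = 3.71 V ≥ V_ov = 1.22 V, confirming saturation.

I_D = 3.40 mA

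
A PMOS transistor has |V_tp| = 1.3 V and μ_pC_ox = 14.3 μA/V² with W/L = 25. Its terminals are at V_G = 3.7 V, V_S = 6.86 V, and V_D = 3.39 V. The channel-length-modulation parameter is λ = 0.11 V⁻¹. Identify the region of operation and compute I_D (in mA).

V_SG = V_S − V_G = 6.86 − 3.7 = 3.16 V; V_SD = V_S − V_D = 6.86 − 3.39 = 3.47 V.
k_p = μ_pC_ox · (W/L) = 0.3575 mA/V².
V_ov = V_SG − |V_tp| = 3.16 − 1.3 = 1.86 V.
Since V_SD = 3.47 V ≥ V_ov = 1.86 V, the device is in saturation.
I_D = ½ k_p V_ov² (1 + λ V_SD) = 0.5 × 0.3575 × 1.86² × (1 + 0.11 × 3.47) = 0.854 mA.

Saturation; I_D = 0.854 mA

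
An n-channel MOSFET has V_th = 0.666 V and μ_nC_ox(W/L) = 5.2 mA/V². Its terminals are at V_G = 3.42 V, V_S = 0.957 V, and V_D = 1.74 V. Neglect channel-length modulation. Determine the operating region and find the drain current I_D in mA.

Triode; I_D = 5.72 mA

V_GS = V_G − V_S = 3.42 − 0.957 = 2.46 V; V_DS = V_D − V_S = 1.74 − 0.957 = 0.783 V.
V_ov = V_GS − V_th = 2.46 − 0.666 = 1.8 V.
Since V_DS = 0.783 V < V_ov = 1.8 V, the device is in the triode region.
I_D = k_n [V_ov · V_DS − ½ V_DS²] = 5.2 × [1.8 × 0.783 − 0.5 × 0.783²] = 5.72 mA.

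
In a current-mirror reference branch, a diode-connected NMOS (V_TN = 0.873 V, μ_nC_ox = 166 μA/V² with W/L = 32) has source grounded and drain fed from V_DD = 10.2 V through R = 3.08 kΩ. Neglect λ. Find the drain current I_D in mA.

I_D = 2.70 mA

With gate tied to drain, V_GS = V_DS ≥ V_GS − V_TN, so the device is in saturation.
k_n = μ_nC_ox · (W/L) = 5.312 mA/V².
KCL at the drain: ½ k_n (V_GS − V_TN)² = (V_DD − V_GS)/R.
Let x = V_GS − 0.873. Then 8.18 x² + x − 9.327 = 0, giving x = 1.01 V (positive root), so V_GS = 1.88 V.
I_D = (V_DD − V_GS)/R = (10.2 − 1.88) / 3.08 = 2.7 mA.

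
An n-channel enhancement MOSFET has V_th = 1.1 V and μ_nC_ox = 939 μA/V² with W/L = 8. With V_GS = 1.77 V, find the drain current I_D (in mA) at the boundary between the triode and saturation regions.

At the boundary V_DS = V_ov = V_GS − V_th = 1.77 − 1.1 = 0.67 V.
k_n = μ_nC_ox · (W/L) = 7.512 mA/V².
I_D = ½ k_n V_ov² = 0.5 × 7.512 × 0.67² = 1.69 mA.

I_D = 1.69 mA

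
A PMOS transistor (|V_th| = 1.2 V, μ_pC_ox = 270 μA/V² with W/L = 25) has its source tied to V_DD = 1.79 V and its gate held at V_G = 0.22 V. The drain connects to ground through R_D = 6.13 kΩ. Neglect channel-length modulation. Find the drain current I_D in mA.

V_SG = V_DD − V_G = 1.79 − 0.22 = 1.57 V, so V_ov = 1.57 − 1.2 = 0.37 V.
k_p = μ_pC_ox · (W/L) = 6.75 mA/V².
Assume saturation: I_D = ½ k_p V_ov² = 0.5 × 6.75 × 0.37² = 0.462 mA, giving V_SD = V_DD − I_D R_D = 1.79 − 0.462 × 6.13 = -1.04 V.
But -1.04 V < V_ov = 0.37 V, so the device is actually in triode.
In triode I_D = k_p[V_ov V_SD − ½ V_SD²] and I_D = (V_DD − V_SD)/R_D. Equating: 20.7 V_SD² − 16.31 V_SD + 1.79 = 0, giving V_SD = 0.132 V (the root below V_ov).
I_D = (1.79 − 0.132) / 6.13 = 0.271 mA.

I_D = 0.271 mA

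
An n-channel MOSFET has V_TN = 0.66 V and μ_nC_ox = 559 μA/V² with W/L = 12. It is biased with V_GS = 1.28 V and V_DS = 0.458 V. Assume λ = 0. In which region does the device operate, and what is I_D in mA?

Triode; I_D = 1.20 mA

k_n = μ_nC_ox · (W/L) = 6.708 mA/V².
V_ov = V_GS − V_TN = 1.28 − 0.66 = 0.62 V.
Since V_DS = 0.458 V < V_ov = 0.62 V, the device is in the triode region.
I_D = k_n [V_ov · V_DS − ½ V_DS²] = 6.708 × [0.62 × 0.458 − 0.5 × 0.458²] = 1.2 mA.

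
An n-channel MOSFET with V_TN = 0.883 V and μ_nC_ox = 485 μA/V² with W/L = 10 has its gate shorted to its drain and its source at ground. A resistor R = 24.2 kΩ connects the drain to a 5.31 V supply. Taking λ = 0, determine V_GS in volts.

V_GS = 1.15 V

With gate tied to drain, V_GS = V_DS ≥ V_GS − V_TN, so the device is in saturation.
k_n = μ_nC_ox · (W/L) = 4.85 mA/V².
KCL at the drain: ½ k_n (V_GS − V_TN)² = (V_DD − V_GS)/R.
Let x = V_GS − 0.883. Then 58.7 x² + x − 4.427 = 0, giving x = 0.266 V (positive root), so V_GS = 1.15 V.
I_D = (V_DD − V_GS)/R = (5.31 − 1.15) / 24.2 = 0.172 mA.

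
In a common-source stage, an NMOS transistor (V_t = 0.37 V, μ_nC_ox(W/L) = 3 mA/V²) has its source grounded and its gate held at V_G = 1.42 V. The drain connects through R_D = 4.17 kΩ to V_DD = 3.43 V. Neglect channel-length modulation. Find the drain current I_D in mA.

V_GS = V_G = 1.42 V, so V_ov = 1.42 − 0.37 = 1.05 V.
Assume saturation: I_D = ½ k_n V_ov² = 0.5 × 3 × 1.05² = 1.65 mA, giving V_DS = V_DD − I_D R_D = 3.43 − 1.65 × 4.17 = -3.47 V.
But -3.47 V < V_ov = 1.05 V, so the device is actually in triode.
In triode I_D = k_n[V_ov V_DS − ½ V_DS²] and I_D = (V_DD − V_DS)/R_D. Equating: 6.25 V_DS² − 14.14 V_DS + 3.43 = 0, giving V_DS = 0.276 V (the root below V_ov).
I_D = (3.43 − 0.276) / 4.17 = 0.756 mA.

I_D = 0.756 mA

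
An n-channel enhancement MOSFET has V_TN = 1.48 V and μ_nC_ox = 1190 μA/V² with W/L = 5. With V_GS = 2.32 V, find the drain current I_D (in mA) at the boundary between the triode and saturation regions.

I_D = 2.10 mA

At the boundary V_DS = V_ov = V_GS − V_TN = 2.32 − 1.48 = 0.84 V.
k_n = μ_nC_ox · (W/L) = 5.95 mA/V².
I_D = ½ k_n V_ov² = 0.5 × 5.95 × 0.84² = 2.1 mA.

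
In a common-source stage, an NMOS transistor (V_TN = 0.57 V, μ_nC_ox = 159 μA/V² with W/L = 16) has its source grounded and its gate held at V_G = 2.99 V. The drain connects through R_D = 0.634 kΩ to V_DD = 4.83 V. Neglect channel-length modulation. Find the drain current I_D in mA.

V_GS = V_G = 2.99 V, so V_ov = 2.99 − 0.57 = 2.42 V.
k_n = μ_nC_ox · (W/L) = 2.544 mA/V².
Assume saturation: I_D = ½ k_n V_ov² = 0.5 × 2.544 × 2.42² = 7.45 mA, giving V_DS = V_DD − I_D R_D = 4.83 − 7.45 × 0.634 = 0.107 V.
But 0.107 V < V_ov = 2.42 V, so the device is actually in triode.
In triode I_D = k_n[V_ov V_DS − ½ V_DS²] and I_D = (V_DD − V_DS)/R_D. Equating: 0.806 V_DS² − 4.903 V_DS + 4.83 = 0, giving V_DS = 1.24 V (the root below V_ov).
I_D = (4.83 − 1.24) / 0.634 = 5.67 mA.

I_D = 5.67 mA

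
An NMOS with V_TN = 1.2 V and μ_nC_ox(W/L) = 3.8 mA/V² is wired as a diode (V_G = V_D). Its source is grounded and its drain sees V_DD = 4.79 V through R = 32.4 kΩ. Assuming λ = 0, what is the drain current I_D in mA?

With gate tied to drain, V_GS = V_DS ≥ V_GS − V_TN, so the device is in saturation.
KCL at the drain: ½ k_n (V_GS − V_TN)² = (V_DD − V_GS)/R.
Let x = V_GS − 1.2. Then 61.6 x² + x − 3.59 = 0, giving x = 0.234 V (positive root), so V_GS = 1.43 V.
I_D = (V_DD − V_GS)/R = (4.79 − 1.43) / 32.4 = 0.104 mA.

I_D = 0.104 mA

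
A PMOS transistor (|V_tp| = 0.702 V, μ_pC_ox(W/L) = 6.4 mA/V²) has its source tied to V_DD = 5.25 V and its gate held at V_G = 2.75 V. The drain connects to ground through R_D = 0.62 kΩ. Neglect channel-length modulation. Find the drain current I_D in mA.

I_D = 7.17 mA

V_SG = V_DD − V_G = 5.25 − 2.75 = 2.5 V, so V_ov = 2.5 − 0.702 = 1.8 V.
Assume saturation: I_D = ½ k_p V_ov² = 0.5 × 6.4 × 1.8² = 10.3 mA, giving V_SD = V_DD − I_D R_D = 5.25 − 10.3 × 0.62 = -1.16 V.
But -1.16 V < V_ov = 1.8 V, so the device is actually in triode.
In triode I_D = k_p[V_ov V_SD − ½ V_SD²] and I_D = (V_DD − V_SD)/R_D. Equating: 1.98 V_SD² − 8.134 V_SD + 5.25 = 0, giving V_SD = 0.802 V (the root below V_ov).
I_D = (5.25 − 0.802) / 0.62 = 7.17 mA.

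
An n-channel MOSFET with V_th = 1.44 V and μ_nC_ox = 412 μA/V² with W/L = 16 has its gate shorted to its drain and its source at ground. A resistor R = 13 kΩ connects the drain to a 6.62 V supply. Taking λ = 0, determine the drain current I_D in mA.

With gate tied to drain, V_GS = V_DS ≥ V_GS − V_th, so the device is in saturation.
k_n = μ_nC_ox · (W/L) = 6.592 mA/V².
KCL at the drain: ½ k_n (V_GS − V_th)² = (V_DD − V_GS)/R.
Let x = V_GS − 1.44. Then 42.8 x² + x − 5.18 = 0, giving x = 0.336 V (positive root), so V_GS = 1.78 V.
I_D = (V_DD − V_GS)/R = (6.62 − 1.78) / 13 = 0.373 mA.

I_D = 0.373 mA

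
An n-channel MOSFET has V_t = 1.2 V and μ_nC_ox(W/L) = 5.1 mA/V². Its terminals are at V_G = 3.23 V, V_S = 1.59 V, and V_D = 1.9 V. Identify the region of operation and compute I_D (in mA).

Triode; I_D = 0.451 mA

V_GS = V_G − V_S = 3.23 − 1.59 = 1.64 V; V_DS = V_D − V_S = 1.9 − 1.59 = 0.31 V.
V_ov = V_GS − V_t = 1.64 − 1.2 = 0.44 V.
Since V_DS = 0.31 V < V_ov = 0.44 V, the device is in the triode region.
I_D = k_n [V_ov · V_DS − ½ V_DS²] = 5.1 × [0.44 × 0.31 − 0.5 × 0.31²] = 0.451 mA.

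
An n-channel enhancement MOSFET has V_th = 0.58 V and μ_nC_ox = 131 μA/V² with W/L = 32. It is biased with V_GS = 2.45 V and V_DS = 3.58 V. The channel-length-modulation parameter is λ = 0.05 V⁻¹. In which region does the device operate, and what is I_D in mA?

k_n = μ_nC_ox · (W/L) = 4.192 mA/V².
V_ov = V_GS − V_th = 2.45 − 0.58 = 1.87 V.
Since V_DS = 3.58 V ≥ V_ov = 1.87 V, the device is in saturation.
I_D = ½ k_n V_ov² (1 + λ V_DS) = 0.5 × 4.192 × 1.87² × (1 + 0.05 × 3.58) = 8.64 mA.

Saturation; I_D = 8.64 mA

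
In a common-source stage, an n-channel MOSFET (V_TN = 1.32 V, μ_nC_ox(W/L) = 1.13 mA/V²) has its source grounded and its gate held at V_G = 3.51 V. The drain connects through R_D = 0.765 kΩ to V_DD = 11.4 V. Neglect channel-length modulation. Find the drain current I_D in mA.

I_D = 2.71 mA

V_GS = V_G = 3.51 V, so V_ov = 3.51 − 1.32 = 2.19 V.
Assume saturation: I_D = ½ k_n V_ov² = 0.5 × 1.13 × 2.19² = 2.71 mA, giving V_DS = V_DD − I_D R_D = 11.4 − 2.71 × 0.765 = 9.33 V.
V_DS = 9.33 V ≥ V_ov = 2.19 V, confirming saturation.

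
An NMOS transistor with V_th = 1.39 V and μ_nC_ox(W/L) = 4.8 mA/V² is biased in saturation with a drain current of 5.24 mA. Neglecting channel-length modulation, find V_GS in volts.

In saturation I_D = ½ k_n (V_GS − V_th)², so V_GS − V_th = √(2 I_D / k_n) = √(2 × 5.24 / 4.8) = 1.48 V.
V_GS = 1.39 + 1.48 = 2.87 V.

V_GS = 2.87 V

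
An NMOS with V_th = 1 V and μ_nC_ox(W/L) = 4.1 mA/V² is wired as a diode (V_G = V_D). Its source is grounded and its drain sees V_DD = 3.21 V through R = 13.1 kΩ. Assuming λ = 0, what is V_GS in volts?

With gate tied to drain, V_GS = V_DS ≥ V_GS − V_th, so the device is in saturation.
KCL at the drain: ½ k_n (V_GS − V_th)² = (V_DD − V_GS)/R.
Let x = V_GS − 1. Then 26.9 x² + x − 2.21 = 0, giving x = 0.269 V (positive root), so V_GS = 1.27 V.
I_D = (V_DD − V_GS)/R = (3.21 − 1.27) / 13.1 = 0.148 mA.

V_GS = 1.27 V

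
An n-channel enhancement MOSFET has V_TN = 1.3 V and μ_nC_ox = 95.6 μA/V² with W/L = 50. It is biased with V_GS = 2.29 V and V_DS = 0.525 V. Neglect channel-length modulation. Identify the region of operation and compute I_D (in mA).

k_n = μ_nC_ox · (W/L) = 4.78 mA/V².
V_ov = V_GS − V_TN = 2.29 − 1.3 = 0.99 V.
Since V_DS = 0.525 V < V_ov = 0.99 V, the device is in the triode region.
I_D = k_n [V_ov · V_DS − ½ V_DS²] = 4.78 × [0.99 × 0.525 − 0.5 × 0.525²] = 1.83 mA.

Triode; I_D = 1.83 mA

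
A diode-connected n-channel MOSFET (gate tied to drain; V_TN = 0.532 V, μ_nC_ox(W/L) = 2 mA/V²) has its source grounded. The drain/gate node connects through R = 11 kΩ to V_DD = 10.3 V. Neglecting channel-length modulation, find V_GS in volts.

With gate tied to drain, V_GS = V_DS ≥ V_GS − V_TN, so the device is in saturation.
KCL at the drain: ½ k_n (V_GS − V_TN)² = (V_DD − V_GS)/R.
Let x = V_GS − 0.532. Then 11 x² + x − 9.768 = 0, giving x = 0.898 V (positive root), so V_GS = 1.43 V.
I_D = (V_DD − V_GS)/R = (10.3 − 1.43) / 11 = 0.806 mA.

V_GS = 1.43 V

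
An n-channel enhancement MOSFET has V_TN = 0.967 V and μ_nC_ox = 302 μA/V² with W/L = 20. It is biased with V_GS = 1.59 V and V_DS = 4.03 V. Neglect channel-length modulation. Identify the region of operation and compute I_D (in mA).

Saturation; I_D = 1.17 mA

k_n = μ_nC_ox · (W/L) = 6.04 mA/V².
V_ov = V_GS − V_TN = 1.59 − 0.967 = 0.623 V.
Since V_DS = 4.03 V ≥ V_ov = 0.623 V, the device is in saturation.
I_D = ½ k_n V_ov² = 0.5 × 6.04 × 0.623² = 1.17 mA.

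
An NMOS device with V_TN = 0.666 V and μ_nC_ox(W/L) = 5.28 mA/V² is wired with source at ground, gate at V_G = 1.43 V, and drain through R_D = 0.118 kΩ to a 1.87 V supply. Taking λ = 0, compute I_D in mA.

I_D = 1.54 mA

V_GS = V_G = 1.43 V, so V_ov = 1.43 − 0.666 = 0.764 V.
Assume saturation: I_D = ½ k_n V_ov² = 0.5 × 5.28 × 0.764² = 1.54 mA, giving V_DS = V_DD − I_D R_D = 1.87 − 1.54 × 0.118 = 1.69 V.
V_DS = 1.69 V ≥ V_ov = 0.764 V, confirming saturation.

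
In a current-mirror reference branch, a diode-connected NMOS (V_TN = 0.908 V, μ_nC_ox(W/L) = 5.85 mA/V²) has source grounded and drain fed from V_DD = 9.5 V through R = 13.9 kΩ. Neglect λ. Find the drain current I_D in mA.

With gate tied to drain, V_GS = V_DS ≥ V_GS − V_TN, so the device is in saturation.
KCL at the drain: ½ k_n (V_GS − V_TN)² = (V_DD − V_GS)/R.
Let x = V_GS − 0.908. Then 40.7 x² + x − 8.592 = 0, giving x = 0.448 V (positive root), so V_GS = 1.36 V.
I_D = (V_DD − V_GS)/R = (9.5 − 1.36) / 13.9 = 0.586 mA.

I_D = 0.586 mA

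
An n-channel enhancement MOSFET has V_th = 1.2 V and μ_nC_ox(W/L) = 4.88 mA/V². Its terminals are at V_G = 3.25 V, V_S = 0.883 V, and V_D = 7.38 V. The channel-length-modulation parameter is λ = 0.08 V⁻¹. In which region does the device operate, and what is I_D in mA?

V_GS = V_G − V_S = 3.25 − 0.883 = 2.37 V; V_DS = V_D − V_S = 7.38 − 0.883 = 6.5 V.
V_ov = V_GS − V_th = 2.37 − 1.2 = 1.17 V.
Since V_DS = 6.5 V ≥ V_ov = 1.17 V, the device is in saturation.
I_D = ½ k_n V_ov² (1 + λ V_DS) = 0.5 × 4.88 × 1.17² × (1 + 0.08 × 6.5) = 5.05 mA.

Saturation; I_D = 5.05 mA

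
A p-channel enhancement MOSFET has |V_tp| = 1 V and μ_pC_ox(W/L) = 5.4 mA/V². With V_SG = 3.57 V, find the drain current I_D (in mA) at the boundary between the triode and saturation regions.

I_D = 17.8 mA

At the boundary V_SD = V_ov = V_SG − |V_tp| = 3.57 − 1 = 2.57 V.
I_D = ½ k_p V_ov² = 0.5 × 5.4 × 2.57² = 17.8 mA.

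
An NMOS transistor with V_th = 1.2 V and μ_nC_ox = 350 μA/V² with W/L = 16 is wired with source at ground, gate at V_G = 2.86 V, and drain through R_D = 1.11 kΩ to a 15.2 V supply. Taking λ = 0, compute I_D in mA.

V_GS = V_G = 2.86 V, so V_ov = 2.86 − 1.2 = 1.66 V.
k_n = μ_nC_ox · (W/L) = 5.6 mA/V².
Assume saturation: I_D = ½ k_n V_ov² = 0.5 × 5.6 × 1.66² = 7.72 mA, giving V_DS = V_DD − I_D R_D = 15.2 − 7.72 × 1.11 = 6.64 V.
V_DS = 6.64 V ≥ V_ov = 1.66 V, confirming saturation.

I_D = 7.72 mA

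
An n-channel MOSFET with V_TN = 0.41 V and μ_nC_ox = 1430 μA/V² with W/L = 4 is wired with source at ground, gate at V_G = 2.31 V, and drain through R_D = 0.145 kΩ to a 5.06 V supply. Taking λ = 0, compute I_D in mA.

I_D = 10.3 mA

V_GS = V_G = 2.31 V, so V_ov = 2.31 − 0.41 = 1.9 V.
k_n = μ_nC_ox · (W/L) = 5.72 mA/V².
Assume saturation: I_D = ½ k_n V_ov² = 0.5 × 5.72 × 1.9² = 10.3 mA, giving V_DS = V_DD − I_D R_D = 5.06 − 10.3 × 0.145 = 3.56 V.
V_DS = 3.56 V ≥ V_ov = 1.9 V, confirming saturation.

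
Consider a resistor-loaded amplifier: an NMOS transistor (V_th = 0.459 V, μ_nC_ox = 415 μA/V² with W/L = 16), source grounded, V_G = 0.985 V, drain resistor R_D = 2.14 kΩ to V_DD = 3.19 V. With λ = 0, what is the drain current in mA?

V_GS = V_G = 0.985 V, so V_ov = 0.985 − 0.459 = 0.526 V.
k_n = μ_nC_ox · (W/L) = 6.64 mA/V².
Assume saturation: I_D = ½ k_n V_ov² = 0.5 × 6.64 × 0.526² = 0.919 mA, giving V_DS = V_DD − I_D R_D = 3.19 − 0.919 × 2.14 = 1.22 V.
V_DS = 1.22 V ≥ V_ov = 0.526 V, confirming saturation.

I_D = 0.919 mA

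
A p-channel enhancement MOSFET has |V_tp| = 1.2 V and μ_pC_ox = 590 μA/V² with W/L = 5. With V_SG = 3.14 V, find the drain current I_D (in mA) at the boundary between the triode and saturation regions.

At the boundary V_SD = V_ov = V_SG − |V_tp| = 3.14 − 1.2 = 1.94 V.
k_p = μ_pC_ox · (W/L) = 2.95 mA/V².
I_D = ½ k_p V_ov² = 0.5 × 2.95 × 1.94² = 5.55 mA.

I_D = 5.55 mA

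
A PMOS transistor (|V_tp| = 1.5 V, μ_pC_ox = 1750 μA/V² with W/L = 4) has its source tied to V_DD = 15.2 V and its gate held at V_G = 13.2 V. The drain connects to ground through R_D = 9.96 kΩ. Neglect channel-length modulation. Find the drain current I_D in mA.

I_D = 0.875 mA

V_SG = V_DD − V_G = 15.2 − 13.2 = 2 V, so V_ov = 2 − 1.5 = 0.5 V.
k_p = μ_pC_ox · (W/L) = 7 mA/V².
Assume saturation: I_D = ½ k_p V_ov² = 0.5 × 7 × 0.5² = 0.875 mA, giving V_SD = V_DD − I_D R_D = 15.2 − 0.875 × 9.96 = 6.48 V.
V_SD = 6.48 V ≥ V_ov = 0.5 V, confirming saturation.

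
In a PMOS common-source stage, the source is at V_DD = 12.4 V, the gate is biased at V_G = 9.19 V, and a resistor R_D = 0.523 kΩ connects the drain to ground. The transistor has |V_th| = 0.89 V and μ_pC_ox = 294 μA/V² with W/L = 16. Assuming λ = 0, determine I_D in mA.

V_SG = V_DD − V_G = 12.4 − 9.19 = 3.21 V, so V_ov = 3.21 − 0.89 = 2.32 V.
k_p = μ_pC_ox · (W/L) = 4.704 mA/V².
Assume saturation: I_D = ½ k_p V_ov² = 0.5 × 4.704 × 2.32² = 12.7 mA, giving V_SD = V_DD − I_D R_D = 12.4 − 12.7 × 0.523 = 5.78 V.
V_SD = 5.78 V ≥ V_ov = 2.32 V, confirming saturation.

I_D = 12.7 mA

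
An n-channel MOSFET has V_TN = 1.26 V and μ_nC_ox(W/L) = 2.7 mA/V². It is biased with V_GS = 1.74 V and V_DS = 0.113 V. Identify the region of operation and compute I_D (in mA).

Triode; I_D = 0.129 mA

V_ov = V_GS − V_TN = 1.74 − 1.26 = 0.48 V.
Since V_DS = 0.113 V < V_ov = 0.48 V, the device is in the triode region.
I_D = k_n [V_ov · V_DS − ½ V_DS²] = 2.7 × [0.48 × 0.113 − 0.5 × 0.113²] = 0.129 mA.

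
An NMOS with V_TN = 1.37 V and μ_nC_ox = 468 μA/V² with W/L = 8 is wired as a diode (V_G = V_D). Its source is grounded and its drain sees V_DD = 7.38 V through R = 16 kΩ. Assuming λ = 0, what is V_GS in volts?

V_GS = 1.80 V

With gate tied to drain, V_GS = V_DS ≥ V_GS − V_TN, so the device is in saturation.
k_n = μ_nC_ox · (W/L) = 3.744 mA/V².
KCL at the drain: ½ k_n (V_GS − V_TN)² = (V_DD − V_GS)/R.
Let x = V_GS − 1.37. Then 30 x² + x − 6.01 = 0, giving x = 0.432 V (positive root), so V_GS = 1.8 V.
I_D = (V_DD − V_GS)/R = (7.38 − 1.8) / 16 = 0.349 mA.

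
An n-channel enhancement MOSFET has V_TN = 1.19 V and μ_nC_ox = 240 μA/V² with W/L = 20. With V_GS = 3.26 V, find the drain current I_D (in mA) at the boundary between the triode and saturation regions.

At the boundary V_DS = V_ov = V_GS − V_TN = 3.26 − 1.19 = 2.07 V.
k_n = μ_nC_ox · (W/L) = 4.8 mA/V².
I_D = ½ k_n V_ov² = 0.5 × 4.8 × 2.07² = 10.3 mA.

I_D = 10.3 mA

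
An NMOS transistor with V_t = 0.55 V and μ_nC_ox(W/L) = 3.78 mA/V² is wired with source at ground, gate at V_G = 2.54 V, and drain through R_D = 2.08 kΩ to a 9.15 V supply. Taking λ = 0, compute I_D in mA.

V_GS = V_G = 2.54 V, so V_ov = 2.54 − 0.55 = 1.99 V.
Assume saturation: I_D = ½ k_n V_ov² = 0.5 × 3.78 × 1.99² = 7.48 mA, giving V_DS = V_DD − I_D R_D = 9.15 − 7.48 × 2.08 = -6.42 V.
But -6.42 V < V_ov = 1.99 V, so the device is actually in triode.
In triode I_D = k_n[V_ov V_DS − ½ V_DS²] and I_D = (V_DD − V_DS)/R_D. Equating: 3.93 V_DS² − 16.65 V_DS + 9.15 = 0, giving V_DS = 0.649 V (the root below V_ov).
I_D = (9.15 − 0.649) / 2.08 = 4.09 mA.

I_D = 4.09 mA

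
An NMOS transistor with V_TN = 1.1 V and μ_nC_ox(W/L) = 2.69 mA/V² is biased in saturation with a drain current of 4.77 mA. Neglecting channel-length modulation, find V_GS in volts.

V_GS = 2.98 V

In saturation I_D = ½ k_n (V_GS − V_TN)², so V_GS − V_TN = √(2 I_D / k_n) = √(2 × 4.77 / 2.69) = 1.88 V.
V_GS = 1.1 + 1.88 = 2.98 V.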